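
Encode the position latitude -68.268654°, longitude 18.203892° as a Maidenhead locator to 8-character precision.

Add 180° to longitude and 90° to latitude: 198.20389, 21.73135.
Field: lon ⌊198.20389/20⌋ = 9 → J; lat ⌊21.73135/10⌋ = 2 → C.
Square: lon ⌊18.20389/2⌋ = 9; lat ⌊1.73135/1⌋ = 1.
Subsquare: lon ⌊0.20389/0.0833333⌋ = 2 → c; lat ⌊0.73135/0.0416667⌋ = 17 → r.
Extended square: lon ⌊0.03723/0.00833333⌋ = 4; lat ⌊0.02301/0.00416667⌋ = 5.

JC91cr45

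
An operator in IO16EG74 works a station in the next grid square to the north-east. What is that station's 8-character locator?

IO16eg85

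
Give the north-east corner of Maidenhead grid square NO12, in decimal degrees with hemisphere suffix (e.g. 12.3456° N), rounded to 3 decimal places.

53.000° N, 84.000° E

Field N=13, O=14: +13·20° lon, +14·10° lat → SW at lon 80°, lat 50°.
Square 1, 2: +1·2° lon, +2·1° lat → SW at lon 82°, lat 52°.
Cell spans 2° lon × 1° lat. NE corner is SW corner plus one full cell.
latitude 53.000° N, longitude 84.000° E.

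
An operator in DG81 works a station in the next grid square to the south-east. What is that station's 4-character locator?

DG90

Longitude square 8; +1 → 9.
Latitude square 1; −1 → 0.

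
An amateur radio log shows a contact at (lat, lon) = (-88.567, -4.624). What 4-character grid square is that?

Shift to the Maidenhead origin (180°W, 90°S): lon 175.38, lat 1.43.
Field (20°×10°, letters A–R): 175.38/20 → 8 → I, 1.43/10 → 0 → A; chars IA.
Square (2°×1°, digits 0–9): 15.38/2 → 7, 1.43/1 → 1; chars 71.

IA71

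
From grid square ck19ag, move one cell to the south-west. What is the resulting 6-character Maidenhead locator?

Longitude subsquare a = 0; −1 → -1, wraps to 23 = x, carry into square.
Longitude square 1; −1 → 0.
Latitude subsquare g = 6; −1 → 5 = f.

CK09xf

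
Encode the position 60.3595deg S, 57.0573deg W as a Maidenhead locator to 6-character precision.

GC19lp

Offset from 180°W / 90°S: lon 122.9427°, lat 29.6405°.
Field: 122.9427/20 → 6 → G, 29.6405/10 → 2 → C; chars GC.
Square: 2.9427/2 → 1, 9.6405/1 → 9; chars 19.
Subsquare: 0.9427/0.0833333 → 11 → l, 0.6405/0.0416667 → 15 → p; chars lp.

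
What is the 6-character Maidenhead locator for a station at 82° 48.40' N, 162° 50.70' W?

Shift to the Maidenhead origin (180°W, 90°S): lon 17.1550, lat 172.8067.
Field: lon ⌊17.1550/20⌋ = 0 → A; lat ⌊172.8067/10⌋ = 17 → R.
Square: lon ⌊17.1550/2⌋ = 8; lat ⌊2.8067/1⌋ = 2.
Subsquare: lon ⌊1.1550/0.0833333⌋ = 13 → n; lat ⌊0.8067/0.0416667⌋ = 19 → t.

AR82nt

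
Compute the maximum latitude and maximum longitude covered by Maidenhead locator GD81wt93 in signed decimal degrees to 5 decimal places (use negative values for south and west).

-58.19167, -42.08333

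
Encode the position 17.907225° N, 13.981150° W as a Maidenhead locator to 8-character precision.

IK37av27

Offset from 180°W / 90°S: lon 166.01885°, lat 107.90722°.
Field: 166.01885/20 → 8 → I, 107.90722/10 → 10 → K; chars IK.
Square: 6.01885/2 → 3, 7.90722/1 → 7; chars 37.
Subsquare: 0.01885/0.0833333 → 0 → a, 0.90722/0.0416667 → 21 → v; chars av.
Extended square: 0.01885/0.00833333 → 2, 0.03222/0.00416667 → 7; chars 27.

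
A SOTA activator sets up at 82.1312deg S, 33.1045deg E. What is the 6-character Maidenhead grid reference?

KA67nu

Offset from 180°W / 90°S: lon 213.1045°, lat 7.8688°.
Field (20°×10°, letters A–R): 213.1045/20 → 10 → K, 7.8688/10 → 0 → A; chars KA.
Square (2°×1°, digits 0–9): 13.1045/2 → 6, 7.8688/1 → 7; chars 67.
Subsquare (5′×2.5′, letters a–x): 1.1045/0.0833333 → 13 → n, 0.8688/0.0416667 → 20 → u; chars nu.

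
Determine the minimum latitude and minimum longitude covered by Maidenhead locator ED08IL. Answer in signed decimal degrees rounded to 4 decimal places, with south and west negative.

-51.5417, -99.3333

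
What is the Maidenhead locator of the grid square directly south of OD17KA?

OD16kx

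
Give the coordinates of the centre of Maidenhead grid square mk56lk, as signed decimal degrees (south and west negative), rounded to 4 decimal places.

16.4375, 70.9583

Field M=12, K=10: +12·20° lon, +10·10° lat → SW at lon 60°, lat 10°.
Square 5, 6: +5·2° lon, +6·1° lat → SW at lon 70°, lat 16°.
Subsquare l=11, k=10: +11·0.0833333° lon, +10·0.0416667° lat → SW at lon 70.9167°, lat 16.4167°.
Cell spans 0.0833333° lon × 0.0416667° lat. Centre is SW corner plus half of each.
latitude 16.4375, longitude 70.9583.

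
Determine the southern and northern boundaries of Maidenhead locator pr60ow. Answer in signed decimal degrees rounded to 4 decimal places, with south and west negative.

Field P=15, R=17: +15·20° lon, +17·10° lat → SW at lon 120°, lat 80°.
Square 6, 0: +6·2° lon, +0·1° lat → SW at lon 132°, lat 80°.
Subsquare o=14, w=22: +14·0.0833333° lon, +22·0.0416667° lat → SW at lon 133.167°, lat 80.9167°.
Cell spans 0.0833333° lon × 0.0416667° lat.
south 80.9167, north 80.9583.

80.9167, 80.9583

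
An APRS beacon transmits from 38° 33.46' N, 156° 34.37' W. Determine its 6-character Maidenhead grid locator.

Shift to the Maidenhead origin (180°W, 90°S): lon 23.4272, lat 128.5577.
Field (20°×10°, letters A–R): lon ⌊23.4272/20⌋ = 1 → B; lat ⌊128.5577/10⌋ = 12 → M.
Square (2°×1°, digits 0–9): lon ⌊3.4272/2⌋ = 1; lat ⌊8.5577/1⌋ = 8.
Subsquare (5′×2.5′, letters a–x): lon ⌊1.4272/0.0833333⌋ = 17 → r; lat ⌊0.5577/0.0416667⌋ = 13 → n.

BM18rn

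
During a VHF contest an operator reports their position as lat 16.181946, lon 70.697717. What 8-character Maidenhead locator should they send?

MK56ie33

Shift to the Maidenhead origin (180°W, 90°S): lon 250.69772, lat 106.18195.
Field: 250.69772/20 → 12 → M, 106.18195/10 → 10 → K; chars MK.
Square: 10.69772/2 → 5, 6.18195/1 → 6; chars 56.
Subsquare: 0.69772/0.0833333 → 8 → i, 0.18195/0.0416667 → 4 → e; chars ie.
Extended square: 0.03105/0.00833333 → 3, 0.01528/0.00416667 → 3; chars 33.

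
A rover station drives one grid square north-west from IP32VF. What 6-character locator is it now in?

IP32ug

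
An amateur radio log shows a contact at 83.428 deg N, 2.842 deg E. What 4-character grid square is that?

Shift to the Maidenhead origin (180°W, 90°S): lon 182.84, lat 173.43.
Field: 182.84/20 → 9 → J, 173.43/10 → 17 → R; chars JR.
Square: 2.84/2 → 1, 3.43/1 → 3; chars 13.

JR13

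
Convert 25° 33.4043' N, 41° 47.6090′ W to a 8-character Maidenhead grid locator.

GL95cn43

Add 180° to longitude and 90° to latitude: 138.20652, 115.55674.
Field: lon ⌊138.20652/20⌋ = 6 → G; lat ⌊115.55674/10⌋ = 11 → L.
Square: lon ⌊18.20652/2⌋ = 9; lat ⌊5.55674/1⌋ = 5.
Subsquare: lon ⌊0.20652/0.0833333⌋ = 2 → c; lat ⌊0.55674/0.0416667⌋ = 13 → n.
Extended square: lon ⌊0.03985/0.00833333⌋ = 4; lat ⌊0.01507/0.00416667⌋ = 3.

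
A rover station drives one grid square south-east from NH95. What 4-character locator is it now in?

OH04

Longitude square 9; +1 → 10, wraps to 0, carry into field.
Longitude field N = 13; +1 → 14 = O.
Latitude square 5; −1 → 4.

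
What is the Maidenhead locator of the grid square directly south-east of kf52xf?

Longitude subsquare x = 23; +1 → 24, wraps to 0 = a, carry into square.
Longitude square 5; +1 → 6.
Latitude subsquare f = 5; −1 → 4 = e.

KF62ae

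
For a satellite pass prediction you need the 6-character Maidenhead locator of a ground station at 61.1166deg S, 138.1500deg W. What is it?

CC08wv

Offset from 180°W / 90°S: lon 41.8500°, lat 28.8834°.
Field: lon ⌊41.8500/20⌋ = 2 → C; lat ⌊28.8834/10⌋ = 2 → C.
Square: lon ⌊1.8500/2⌋ = 0; lat ⌊8.8834/1⌋ = 8.
Subsquare: lon ⌊1.8500/0.0833333⌋ = 22 → w; lat ⌊0.8834/0.0416667⌋ = 21 → v.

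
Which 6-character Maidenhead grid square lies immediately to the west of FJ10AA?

FJ00xa

Longitude subsquare a = 0; −1 → -1, wraps to 23 = x, carry into square.
Longitude square 1; −1 → 0.
The latitude characters are unchanged.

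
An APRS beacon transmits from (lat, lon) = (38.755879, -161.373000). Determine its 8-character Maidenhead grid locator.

AM98hs51

Add 180° to longitude and 90° to latitude: 18.62700, 128.75588.
Field: lon ⌊18.62700/20⌋ = 0 → A; lat ⌊128.75588/10⌋ = 12 → M.
Square: lon ⌊18.62700/2⌋ = 9; lat ⌊8.75588/1⌋ = 8.
Subsquare: lon ⌊0.62700/0.0833333⌋ = 7 → h; lat ⌊0.75588/0.0416667⌋ = 18 → s.
Extended square: lon ⌊0.04367/0.00833333⌋ = 5; lat ⌊0.00588/0.00416667⌋ = 1.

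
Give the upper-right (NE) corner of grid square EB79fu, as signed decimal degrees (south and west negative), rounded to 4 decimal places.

Field E=4, B=1: +4·20° lon, +1·10° lat → SW at lon -100°, lat -80°.
Square 7, 9: +7·2° lon, +9·1° lat → SW at lon -86°, lat -71°.
Subsquare f=5, u=20: +5·0.0833333° lon, +20·0.0416667° lat → SW at lon -85.5833°, lat -70.1667°.
Cell spans 0.0833333° lon × 0.0416667° lat. NE corner is SW corner plus one full cell.
latitude -70.1250, longitude -85.5000.

-70.1250, -85.5000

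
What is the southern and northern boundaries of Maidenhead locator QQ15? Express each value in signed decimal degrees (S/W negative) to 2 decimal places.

Field Q=16, Q=16: +16·20° lon, +16·10° lat → SW at lon 140°, lat 70°.
Square 1, 5: +1·2° lon, +5·1° lat → SW at lon 142°, lat 75°.
Cell spans 2° lon × 1° lat.
south 75.00, north 76.00.

75.00, 76.00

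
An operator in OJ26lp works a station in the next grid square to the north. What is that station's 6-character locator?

Latitude subsquare p = 15; +1 → 16 = q.
The longitude characters are unchanged.

OJ26lq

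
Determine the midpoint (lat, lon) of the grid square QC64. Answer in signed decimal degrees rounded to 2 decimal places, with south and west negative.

-65.50, 153.00

Field Q=16, C=2: +16·20° lon, +2·10° lat → SW at lon 140°, lat -70°.
Square 6, 4: +6·2° lon, +4·1° lat → SW at lon 152°, lat -66°.
Cell spans 2° lon × 1° lat. Centre is SW corner plus half of each.
latitude -65.50, longitude 153.00.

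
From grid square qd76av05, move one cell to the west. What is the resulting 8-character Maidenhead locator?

Longitude extended square 0; −1 → -1, wraps to 9, carry into subsquare.
Longitude subsquare a = 0; −1 → -1, wraps to 23 = x, carry into square.
Longitude square 7; −1 → 6.
The latitude characters are unchanged.

QD66xv95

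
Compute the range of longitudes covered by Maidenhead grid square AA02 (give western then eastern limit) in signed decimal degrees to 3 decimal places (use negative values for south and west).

-180.000, -178.000

Field A=0, A=0: +0·20° lon, +0·10° lat → SW at lon -180°, lat -90°.
Square 0, 2: +0·2° lon, +2·1° lat → SW at lon -180°, lat -88°.
Cell spans 2° lon × 1° lat.
west -180.000, east -178.000.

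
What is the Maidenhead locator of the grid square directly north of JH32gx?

JH33ga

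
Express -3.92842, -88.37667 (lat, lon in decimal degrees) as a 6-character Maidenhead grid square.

EI56tb

Shift to the Maidenhead origin (180°W, 90°S): lon 91.6233, lat 86.0716.
Field (20°×10°, letters A–R): 91.6233/20 → 4 → E, 86.0716/10 → 8 → I; chars EI.
Square (2°×1°, digits 0–9): 11.6233/2 → 5, 6.0716/1 → 6; chars 56.
Subsquare (5′×2.5′, letters a–x): 1.6233/0.0833333 → 19 → t, 0.0716/0.0416667 → 1 → b; chars tb.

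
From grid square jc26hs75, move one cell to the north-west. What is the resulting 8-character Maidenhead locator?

JC26hs66

Longitude extended square 7; −1 → 6.
Latitude extended square 5; +1 → 6.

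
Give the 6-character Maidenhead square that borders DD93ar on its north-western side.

Longitude subsquare a = 0; −1 → -1, wraps to 23 = x, carry into square.
Longitude square 9; −1 → 8.
Latitude subsquare r = 17; +1 → 18 = s.

DD83xs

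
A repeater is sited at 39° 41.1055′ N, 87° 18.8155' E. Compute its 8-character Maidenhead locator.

NM39pq74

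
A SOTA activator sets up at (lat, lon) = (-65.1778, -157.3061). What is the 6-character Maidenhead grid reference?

BC14it

Shift to the Maidenhead origin (180°W, 90°S): lon 22.6939, lat 24.8222.
Field: lon ⌊22.6939/20⌋ = 1 → B; lat ⌊24.8222/10⌋ = 2 → C.
Square: lon ⌊2.6939/2⌋ = 1; lat ⌊4.8222/1⌋ = 4.
Subsquare: lon ⌊0.6939/0.0833333⌋ = 8 → i; lat ⌊0.8222/0.0416667⌋ = 19 → t.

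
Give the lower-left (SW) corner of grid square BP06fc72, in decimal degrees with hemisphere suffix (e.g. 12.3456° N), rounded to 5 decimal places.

66.09167° N, 159.52500° W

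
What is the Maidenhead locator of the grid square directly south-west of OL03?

Longitude square 0; −1 → -1, wraps to 9, carry into field.
Longitude field O = 14; −1 → 13 = N.
Latitude square 3; −1 → 2.

NL92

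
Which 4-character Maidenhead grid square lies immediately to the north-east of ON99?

Longitude square 9; +1 → 10, wraps to 0, carry into field.
Longitude field O = 14; +1 → 15 = P.
Latitude square 9; +1 → 10, wraps to 0, carry into field.
Latitude field N = 13; +1 → 14 = O.

PO00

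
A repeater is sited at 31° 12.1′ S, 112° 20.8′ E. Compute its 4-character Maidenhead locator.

OF68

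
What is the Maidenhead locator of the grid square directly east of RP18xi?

RP28ai

Longitude subsquare x = 23; +1 → 24, wraps to 0 = a, carry into square.
Longitude square 1; +1 → 2.
The latitude characters are unchanged.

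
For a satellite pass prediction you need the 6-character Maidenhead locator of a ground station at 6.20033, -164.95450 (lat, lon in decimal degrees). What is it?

AJ76me

Offset from 180°W / 90°S: lon 15.0455°, lat 96.2003°.
Field: 15.0455/20 → 0 → A, 96.2003/10 → 9 → J; chars AJ.
Square: 15.0455/2 → 7, 6.2003/1 → 6; chars 76.
Subsquare: 1.0455/0.0833333 → 12 → m, 0.2003/0.0416667 → 4 → e; chars me.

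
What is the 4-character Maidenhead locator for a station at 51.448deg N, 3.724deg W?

Offset from 180°W / 90°S: lon 176.28°, lat 141.45°.
Field: lon ⌊176.28/20⌋ = 8 → I; lat ⌊141.45/10⌋ = 14 → O.
Square: lon ⌊16.28/2⌋ = 8; lat ⌊1.45/1⌋ = 1.

IO81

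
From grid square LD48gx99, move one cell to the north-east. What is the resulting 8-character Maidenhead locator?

LD49ha00

Longitude extended square 9; +1 → 10, wraps to 0, carry into subsquare.
Longitude subsquare g = 6; +1 → 7 = h.
Latitude extended square 9; +1 → 10, wraps to 0, carry into subsquare.
Latitude subsquare x = 23; +1 → 24, wraps to 0 = a, carry into square.
Latitude square 8; +1 → 9.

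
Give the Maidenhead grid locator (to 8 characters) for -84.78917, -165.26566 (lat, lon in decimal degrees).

Shift to the Maidenhead origin (180°W, 90°S): lon 14.73434, lat 5.21083.
Field: lon ⌊14.73434/20⌋ = 0 → A; lat ⌊5.21083/10⌋ = 0 → A.
Square: lon ⌊14.73434/2⌋ = 7; lat ⌊5.21083/1⌋ = 5.
Subsquare: lon ⌊0.73434/0.0833333⌋ = 8 → i; lat ⌊0.21083/0.0416667⌋ = 5 → f.
Extended square: lon ⌊0.06767/0.00833333⌋ = 8; lat ⌊0.00250/0.00416667⌋ = 0.

AA75if80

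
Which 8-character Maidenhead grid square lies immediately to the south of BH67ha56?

BH67ha55

Latitude extended square 6; −1 → 5.
The longitude characters are unchanged.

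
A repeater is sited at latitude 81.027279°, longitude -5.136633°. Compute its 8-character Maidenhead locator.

IR71ka36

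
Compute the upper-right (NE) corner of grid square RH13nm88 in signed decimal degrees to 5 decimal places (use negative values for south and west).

-16.46250, 163.15833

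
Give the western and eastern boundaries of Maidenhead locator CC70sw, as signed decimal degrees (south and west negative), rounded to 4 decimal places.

-124.5000, -124.4167

Field C=2, C=2: +2·20° lon, +2·10° lat → SW at lon -140°, lat -70°.
Square 7, 0: +7·2° lon, +0·1° lat → SW at lon -126°, lat -70°.
Subsquare s=18, w=22: +18·0.0833333° lon, +22·0.0416667° lat → SW at lon -124.5°, lat -69.0833°.
Cell spans 0.0833333° lon × 0.0416667° lat.
west -124.5000, east -124.4167.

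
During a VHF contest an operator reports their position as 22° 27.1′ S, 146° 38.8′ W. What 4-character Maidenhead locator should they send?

BG67

Offset from 180°W / 90°S: lon 33.35°, lat 67.55°.
Field (20°×10°, letters A–R): 33.35/20 → 1 → B, 67.55/10 → 6 → G; chars BG.
Square (2°×1°, digits 0–9): 13.35/2 → 6, 7.55/1 → 7; chars 67.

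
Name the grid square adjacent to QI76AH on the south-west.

QI66xg

Longitude subsquare a = 0; −1 → -1, wraps to 23 = x, carry into square.
Longitude square 7; −1 → 6.
Latitude subsquare h = 7; −1 → 6 = g.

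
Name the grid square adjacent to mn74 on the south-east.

MN83

Longitude square 7; +1 → 8.
Latitude square 4; −1 → 3.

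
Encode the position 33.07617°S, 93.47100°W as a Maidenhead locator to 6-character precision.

EF36gw

Shift to the Maidenhead origin (180°W, 90°S): lon 86.5290, lat 56.9238.
Field: lon ⌊86.5290/20⌋ = 4 → E; lat ⌊56.9238/10⌋ = 5 → F.
Square: lon ⌊6.5290/2⌋ = 3; lat ⌊6.9238/1⌋ = 6.
Subsquare: lon ⌊0.5290/0.0833333⌋ = 6 → g; lat ⌊0.9238/0.0416667⌋ = 22 → w.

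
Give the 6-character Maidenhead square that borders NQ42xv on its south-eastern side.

NQ52au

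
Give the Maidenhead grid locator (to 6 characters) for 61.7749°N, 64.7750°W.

FP71os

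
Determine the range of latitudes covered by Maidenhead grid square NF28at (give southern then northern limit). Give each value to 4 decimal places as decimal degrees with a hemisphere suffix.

31.2083° S, 31.1667° S

Field N=13, F=5: +13·20° lon, +5·10° lat → SW at lon 80°, lat -40°.
Square 2, 8: +2·2° lon, +8·1° lat → SW at lon 84°, lat -32°.
Subsquare a=0, t=19: +0·0.0833333° lon, +19·0.0416667° lat → SW at lon 84°, lat -31.2083°.
Cell spans 0.0833333° lon × 0.0416667° lat.
south 31.2083° S, north 31.1667° S.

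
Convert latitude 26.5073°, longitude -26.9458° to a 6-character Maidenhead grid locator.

HL66mm

Shift to the Maidenhead origin (180°W, 90°S): lon 153.0542, lat 116.5073.
Field: lon ⌊153.0542/20⌋ = 7 → H; lat ⌊116.5073/10⌋ = 11 → L.
Square: lon ⌊13.0542/2⌋ = 6; lat ⌊6.5073/1⌋ = 6.
Subsquare: lon ⌊1.0542/0.0833333⌋ = 12 → m; lat ⌊0.5073/0.0416667⌋ = 12 → m.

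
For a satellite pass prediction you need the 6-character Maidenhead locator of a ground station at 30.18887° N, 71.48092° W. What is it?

FM40ge

Add 180° to longitude and 90° to latitude: 108.5191, 120.1889.
Field (20°×10°, letters A–R): 108.5191/20 → 5 → F, 120.1889/10 → 12 → M; chars FM.
Square (2°×1°, digits 0–9): 8.5191/2 → 4, 0.1889/1 → 0; chars 40.
Subsquare (5′×2.5′, letters a–x): 0.5191/0.0833333 → 6 → g, 0.1889/0.0416667 → 4 → e; chars ge.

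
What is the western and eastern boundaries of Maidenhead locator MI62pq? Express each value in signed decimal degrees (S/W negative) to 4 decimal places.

Field M=12, I=8: +12·20° lon, +8·10° lat → SW at lon 60°, lat -10°.
Square 6, 2: +6·2° lon, +2·1° lat → SW at lon 72°, lat -8°.
Subsquare p=15, q=16: +15·0.0833333° lon, +16·0.0416667° lat → SW at lon 73.25°, lat -7.33333°.
Cell spans 0.0833333° lon × 0.0416667° lat.
west 73.2500, east 73.3333.

73.2500, 73.3333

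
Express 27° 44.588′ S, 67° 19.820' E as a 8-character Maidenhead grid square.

MG32pg91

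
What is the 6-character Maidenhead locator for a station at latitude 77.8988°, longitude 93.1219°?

Add 180° to longitude and 90° to latitude: 273.1219, 167.8988.
Field (20°×10°, letters A–R): lon ⌊273.1219/20⌋ = 13 → N; lat ⌊167.8988/10⌋ = 16 → Q.
Square (2°×1°, digits 0–9): lon ⌊13.1219/2⌋ = 6; lat ⌊7.8988/1⌋ = 7.
Subsquare (5′×2.5′, letters a–x): lon ⌊1.1219/0.0833333⌋ = 13 → n; lat ⌊0.8988/0.0416667⌋ = 21 → v.

NQ67nv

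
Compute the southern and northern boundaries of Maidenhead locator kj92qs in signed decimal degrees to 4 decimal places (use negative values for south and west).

Field K=10, J=9: +10·20° lon, +9·10° lat → SW at lon 20°, lat 0°.
Square 9, 2: +9·2° lon, +2·1° lat → SW at lon 38°, lat 2°.
Subsquare q=16, s=18: +16·0.0833333° lon, +18·0.0416667° lat → SW at lon 39.3333°, lat 2.75°.
Cell spans 0.0833333° lon × 0.0416667° lat.
south 2.7500, north 2.7917.

2.7500, 2.7917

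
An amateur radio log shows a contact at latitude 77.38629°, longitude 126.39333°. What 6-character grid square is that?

Offset from 180°W / 90°S: lon 306.3933°, lat 167.3863°.
Field: lon ⌊306.3933/20⌋ = 15 → P; lat ⌊167.3863/10⌋ = 16 → Q.
Square: lon ⌊6.3933/2⌋ = 3; lat ⌊7.3863/1⌋ = 7.
Subsquare: lon ⌊0.3933/0.0833333⌋ = 4 → e; lat ⌊0.3863/0.0416667⌋ = 9 → j.

PQ37ej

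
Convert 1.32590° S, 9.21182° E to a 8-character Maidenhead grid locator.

JI48oq51

Shift to the Maidenhead origin (180°W, 90°S): lon 189.21182, lat 88.67410.
Field: lon ⌊189.21182/20⌋ = 9 → J; lat ⌊88.67410/10⌋ = 8 → I.
Square: lon ⌊9.21182/2⌋ = 4; lat ⌊8.67410/1⌋ = 8.
Subsquare: lon ⌊1.21182/0.0833333⌋ = 14 → o; lat ⌊0.67410/0.0416667⌋ = 16 → q.
Extended square: lon ⌊0.04515/0.00833333⌋ = 5; lat ⌊0.00743/0.00416667⌋ = 1.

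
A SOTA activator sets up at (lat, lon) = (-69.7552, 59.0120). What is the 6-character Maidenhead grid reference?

Offset from 180°W / 90°S: lon 239.0120°, lat 20.2448°.
Field: 239.0120/20 → 11 → L, 20.2448/10 → 2 → C; chars LC.
Square: 19.0120/2 → 9, 0.2448/1 → 0; chars 90.
Subsquare: 1.0120/0.0833333 → 12 → m, 0.2448/0.0416667 → 5 → f; chars mf.

LC90mf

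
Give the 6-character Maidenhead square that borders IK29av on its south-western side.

IK19xu

Longitude subsquare a = 0; −1 → -1, wraps to 23 = x, carry into square.
Longitude square 2; −1 → 1.
Latitude subsquare v = 21; −1 → 20 = u.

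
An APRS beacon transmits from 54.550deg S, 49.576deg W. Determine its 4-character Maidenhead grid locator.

GD55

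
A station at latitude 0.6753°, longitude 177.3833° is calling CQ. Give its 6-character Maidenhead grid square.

RJ80qq

Add 180° to longitude and 90° to latitude: 357.3833, 90.6753.
Field: lon ⌊357.3833/20⌋ = 17 → R; lat ⌊90.6753/10⌋ = 9 → J.
Square: lon ⌊17.3833/2⌋ = 8; lat ⌊0.6753/1⌋ = 0.
Subsquare: lon ⌊1.3833/0.0833333⌋ = 16 → q; lat ⌊0.6753/0.0416667⌋ = 16 → q.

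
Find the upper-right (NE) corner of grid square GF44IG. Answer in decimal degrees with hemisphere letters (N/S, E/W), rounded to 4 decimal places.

35.7083° S, 51.2500° W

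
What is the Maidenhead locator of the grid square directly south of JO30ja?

Latitude subsquare a = 0; −1 → -1, wraps to 23 = x, carry into square.
Latitude square 0; −1 → -1, wraps to 9, carry into field.
Latitude field O = 14; −1 → 13 = N.
The longitude characters are unchanged.

JN39jx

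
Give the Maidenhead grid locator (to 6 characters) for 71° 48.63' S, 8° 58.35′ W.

IB58me

Add 180° to longitude and 90° to latitude: 171.0275, 18.1895.
Field: lon ⌊171.0275/20⌋ = 8 → I; lat ⌊18.1895/10⌋ = 1 → B.
Square: lon ⌊11.0275/2⌋ = 5; lat ⌊8.1895/1⌋ = 8.
Subsquare: lon ⌊1.0275/0.0833333⌋ = 12 → m; lat ⌊0.1895/0.0416667⌋ = 4 → e.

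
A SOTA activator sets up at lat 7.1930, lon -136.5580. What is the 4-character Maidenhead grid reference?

CJ17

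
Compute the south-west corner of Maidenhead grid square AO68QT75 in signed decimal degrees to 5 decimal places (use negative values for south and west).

58.81250, -166.60833

Field A=0, O=14: +0·20° lon, +14·10° lat → SW at lon -180°, lat 50°.
Square 6, 8: +6·2° lon, +8·1° lat → SW at lon -168°, lat 58°.
Subsquare q=16, t=19: +16·0.0833333° lon, +19·0.0416667° lat → SW at lon -166.667°, lat 58.7917°.
Extended square 7, 5: +7·0.00833333° lon, +5·0.00416667° lat → SW at lon -166.608°, lat 58.8125°.
latitude 58.81250, longitude -166.60833.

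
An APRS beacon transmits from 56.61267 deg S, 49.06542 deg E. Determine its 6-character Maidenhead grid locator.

Shift to the Maidenhead origin (180°W, 90°S): lon 229.0654, lat 33.3873.
Field: lon ⌊229.0654/20⌋ = 11 → L; lat ⌊33.3873/10⌋ = 3 → D.
Square: lon ⌊9.0654/2⌋ = 4; lat ⌊3.3873/1⌋ = 3.
Subsquare: lon ⌊1.0654/0.0833333⌋ = 12 → m; lat ⌊0.3873/0.0416667⌋ = 9 → j.

LD43mj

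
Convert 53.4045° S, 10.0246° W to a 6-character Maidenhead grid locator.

Offset from 180°W / 90°S: lon 169.9754°, lat 36.5955°.
Field (20°×10°, letters A–R): 169.9754/20 → 8 → I, 36.5955/10 → 3 → D; chars ID.
Square (2°×1°, digits 0–9): 9.9754/2 → 4, 6.5955/1 → 6; chars 46.
Subsquare (5′×2.5′, letters a–x): 1.9754/0.0833333 → 23 → x, 0.5955/0.0416667 → 14 → o; chars xo.

ID46xo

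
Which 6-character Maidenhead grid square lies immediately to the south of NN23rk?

Latitude subsquare k = 10; −1 → 9 = j.
The longitude characters are unchanged.

NN23rj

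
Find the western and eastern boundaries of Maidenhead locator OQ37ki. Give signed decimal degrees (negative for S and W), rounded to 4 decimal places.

Field O=14, Q=16: +14·20° lon, +16·10° lat → SW at lon 100°, lat 70°.
Square 3, 7: +3·2° lon, +7·1° lat → SW at lon 106°, lat 77°.
Subsquare k=10, i=8: +10·0.0833333° lon, +8·0.0416667° lat → SW at lon 106.833°, lat 77.3333°.
Cell spans 0.0833333° lon × 0.0416667° lat.
west 106.8333, east 106.9167.

106.8333, 106.9167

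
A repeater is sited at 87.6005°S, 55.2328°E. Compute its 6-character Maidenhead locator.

Offset from 180°W / 90°S: lon 235.2328°, lat 2.3995°.
Field: 235.2328/20 → 11 → L, 2.3995/10 → 0 → A; chars LA.
Square: 15.2328/2 → 7, 2.3995/1 → 2; chars 72.
Subsquare: 1.2328/0.0833333 → 14 → o, 0.3995/0.0416667 → 9 → j; chars oj.

LA72oj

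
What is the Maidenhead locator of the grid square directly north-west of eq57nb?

EQ57mc

Longitude subsquare n = 13; −1 → 12 = m.
Latitude subsquare b = 1; +1 → 2 = c.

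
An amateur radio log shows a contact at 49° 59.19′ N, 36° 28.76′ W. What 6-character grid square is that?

HN19sx

Add 180° to longitude and 90° to latitude: 143.5207, 139.9865.
Field: lon ⌊143.5207/20⌋ = 7 → H; lat ⌊139.9865/10⌋ = 13 → N.
Square: lon ⌊3.5207/2⌋ = 1; lat ⌊9.9865/1⌋ = 9.
Subsquare: lon ⌊1.5207/0.0833333⌋ = 18 → s; lat ⌊0.9865/0.0416667⌋ = 23 → x.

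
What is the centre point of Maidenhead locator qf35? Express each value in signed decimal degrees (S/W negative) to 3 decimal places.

-34.500, 147.000

Field Q=16, F=5: +16·20° lon, +5·10° lat → SW at lon 140°, lat -40°.
Square 3, 5: +3·2° lon, +5·1° lat → SW at lon 146°, lat -35°.
Cell spans 2° lon × 1° lat. Centre is SW corner plus half of each.
latitude -34.500, longitude 147.000.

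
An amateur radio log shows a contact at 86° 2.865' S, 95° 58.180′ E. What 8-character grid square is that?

NA73xw68

Offset from 180°W / 90°S: lon 275.96967°, lat 3.95225°.
Field: lon ⌊275.96967/20⌋ = 13 → N; lat ⌊3.95225/10⌋ = 0 → A.
Square: lon ⌊15.96967/2⌋ = 7; lat ⌊3.95225/1⌋ = 3.
Subsquare: lon ⌊1.96967/0.0833333⌋ = 23 → x; lat ⌊0.95225/0.0416667⌋ = 22 → w.
Extended square: lon ⌊0.05300/0.00833333⌋ = 6; lat ⌊0.03558/0.00416667⌋ = 8.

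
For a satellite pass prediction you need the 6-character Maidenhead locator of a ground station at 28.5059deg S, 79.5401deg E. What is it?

MG91sl

Add 180° to longitude and 90° to latitude: 259.5401, 61.4941.
Field: lon ⌊259.5401/20⌋ = 12 → M; lat ⌊61.4941/10⌋ = 6 → G.
Square: lon ⌊19.5401/2⌋ = 9; lat ⌊1.4941/1⌋ = 1.
Subsquare: lon ⌊1.5401/0.0833333⌋ = 18 → s; lat ⌊0.4941/0.0416667⌋ = 11 → l.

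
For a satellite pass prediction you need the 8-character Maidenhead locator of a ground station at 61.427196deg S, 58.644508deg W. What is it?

GC08qn27

Add 180° to longitude and 90° to latitude: 121.35549, 28.57280.
Field (20°×10°, letters A–R): 121.35549/20 → 6 → G, 28.57280/10 → 2 → C; chars GC.
Square (2°×1°, digits 0–9): 1.35549/2 → 0, 8.57280/1 → 8; chars 08.
Subsquare (5′×2.5′, letters a–x): 1.35549/0.0833333 → 16 → q, 0.57280/0.0416667 → 13 → n; chars qn.
Extended square (30″×15″, digits 0–9): 0.02216/0.00833333 → 2, 0.03114/0.00416667 → 7; chars 27.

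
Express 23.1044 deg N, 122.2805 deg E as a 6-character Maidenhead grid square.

PL13dc

Shift to the Maidenhead origin (180°W, 90°S): lon 302.2805, lat 113.1044.
Field: lon ⌊302.2805/20⌋ = 15 → P; lat ⌊113.1044/10⌋ = 11 → L.
Square: lon ⌊2.2805/2⌋ = 1; lat ⌊3.1044/1⌋ = 3.
Subsquare: lon ⌊0.2805/0.0833333⌋ = 3 → d; lat ⌊0.1044/0.0416667⌋ = 2 → c.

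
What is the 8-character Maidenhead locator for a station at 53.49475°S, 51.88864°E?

LD56wm61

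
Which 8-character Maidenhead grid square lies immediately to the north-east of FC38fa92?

FC38ga03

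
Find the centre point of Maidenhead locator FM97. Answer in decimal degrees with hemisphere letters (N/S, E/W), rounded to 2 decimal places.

37.50° N, 61.00° W

Field F=5, M=12: +5·20° lon, +12·10° lat → SW at lon -80°, lat 30°.
Square 9, 7: +9·2° lon, +7·1° lat → SW at lon -62°, lat 37°.
Cell spans 2° lon × 1° lat. Centre is SW corner plus half of each.
latitude 37.50° N, longitude 61.00° W.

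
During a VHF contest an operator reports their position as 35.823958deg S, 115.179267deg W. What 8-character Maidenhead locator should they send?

Offset from 180°W / 90°S: lon 64.82073°, lat 54.17604°.
Field (20°×10°, letters A–R): lon ⌊64.82073/20⌋ = 3 → D; lat ⌊54.17604/10⌋ = 5 → F.
Square (2°×1°, digits 0–9): lon ⌊4.82073/2⌋ = 2; lat ⌊4.17604/1⌋ = 4.
Subsquare (5′×2.5′, letters a–x): lon ⌊0.82073/0.0833333⌋ = 9 → j; lat ⌊0.17604/0.0416667⌋ = 4 → e.
Extended square (30″×15″, digits 0–9): lon ⌊0.07073/0.00833333⌋ = 8; lat ⌊0.00938/0.00416667⌋ = 2.

DF24je82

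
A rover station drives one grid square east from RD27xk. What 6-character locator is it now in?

RD37ak

Longitude subsquare x = 23; +1 → 24, wraps to 0 = a, carry into square.
Longitude square 2; +1 → 3.
The latitude characters are unchanged.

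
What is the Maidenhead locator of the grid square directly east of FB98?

GB08

Longitude square 9; +1 → 10, wraps to 0, carry into field.
Longitude field F = 5; +1 → 6 = G.
The latitude characters are unchanged.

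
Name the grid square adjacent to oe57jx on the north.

Latitude subsquare x = 23; +1 → 24, wraps to 0 = a, carry into square.
Latitude square 7; +1 → 8.
The longitude characters are unchanged.

OE58ja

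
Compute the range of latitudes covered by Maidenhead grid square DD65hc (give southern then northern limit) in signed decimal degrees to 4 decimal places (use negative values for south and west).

-54.9167, -54.8750

Field D=3, D=3: +3·20° lon, +3·10° lat → SW at lon -120°, lat -60°.
Square 6, 5: +6·2° lon, +5·1° lat → SW at lon -108°, lat -55°.
Subsquare h=7, c=2: +7·0.0833333° lon, +2·0.0416667° lat → SW at lon -107.417°, lat -54.9167°.
Cell spans 0.0833333° lon × 0.0416667° lat.
south -54.9167, north -54.8750.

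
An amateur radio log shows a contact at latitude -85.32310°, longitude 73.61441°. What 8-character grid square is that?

MA64tq32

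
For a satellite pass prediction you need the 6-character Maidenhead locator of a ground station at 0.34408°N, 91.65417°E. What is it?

NJ50ti

Shift to the Maidenhead origin (180°W, 90°S): lon 271.6542, lat 90.3441.
Field (20°×10°, letters A–R): 271.6542/20 → 13 → N, 90.3441/10 → 9 → J; chars NJ.
Square (2°×1°, digits 0–9): 11.6542/2 → 5, 0.3441/1 → 0; chars 50.
Subsquare (5′×2.5′, letters a–x): 1.6542/0.0833333 → 19 → t, 0.3441/0.0416667 → 8 → i; chars ti.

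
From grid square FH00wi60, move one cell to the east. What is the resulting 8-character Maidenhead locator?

FH00wi70

Longitude extended square 6; +1 → 7.
The latitude characters are unchanged.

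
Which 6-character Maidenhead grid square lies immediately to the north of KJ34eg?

KJ34eh

Latitude subsquare g = 6; +1 → 7 = h.
The longitude characters are unchanged.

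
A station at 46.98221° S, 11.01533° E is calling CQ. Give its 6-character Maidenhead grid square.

JE53ma

Add 180° to longitude and 90° to latitude: 191.0153, 43.0178.
Field (20°×10°, letters A–R): 191.0153/20 → 9 → J, 43.0178/10 → 4 → E; chars JE.
Square (2°×1°, digits 0–9): 11.0153/2 → 5, 3.0178/1 → 3; chars 53.
Subsquare (5′×2.5′, letters a–x): 1.0153/0.0833333 → 12 → m, 0.0178/0.0416667 → 0 → a; chars ma.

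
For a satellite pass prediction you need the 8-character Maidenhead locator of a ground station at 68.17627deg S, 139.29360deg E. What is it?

Offset from 180°W / 90°S: lon 319.29360°, lat 21.82373°.
Field: 319.29360/20 → 15 → P, 21.82373/10 → 2 → C; chars PC.
Square: 19.29360/2 → 9, 1.82373/1 → 1; chars 91.
Subsquare: 1.29360/0.0833333 → 15 → p, 0.82373/0.0416667 → 19 → t; chars pt.
Extended square: 0.04360/0.00833333 → 5, 0.03206/0.00416667 → 7; chars 57.

PC91pt57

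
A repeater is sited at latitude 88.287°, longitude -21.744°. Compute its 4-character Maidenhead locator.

HR98

Shift to the Maidenhead origin (180°W, 90°S): lon 158.26, lat 178.29.
Field: lon ⌊158.26/20⌋ = 7 → H; lat ⌊178.29/10⌋ = 17 → R.
Square: lon ⌊18.26/2⌋ = 9; lat ⌊8.29/1⌋ = 8.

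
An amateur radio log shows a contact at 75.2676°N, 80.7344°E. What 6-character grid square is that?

NQ05ig

Offset from 180°W / 90°S: lon 260.7344°, lat 165.2676°.
Field: lon ⌊260.7344/20⌋ = 13 → N; lat ⌊165.2676/10⌋ = 16 → Q.
Square: lon ⌊0.7344/2⌋ = 0; lat ⌊5.2676/1⌋ = 5.
Subsquare: lon ⌊0.7344/0.0833333⌋ = 8 → i; lat ⌊0.2676/0.0416667⌋ = 6 → g.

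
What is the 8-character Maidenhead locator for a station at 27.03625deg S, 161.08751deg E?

RG02nx01

Offset from 180°W / 90°S: lon 341.08751°, lat 62.96375°.
Field: 341.08751/20 → 17 → R, 62.96375/10 → 6 → G; chars RG.
Square: 1.08751/2 → 0, 2.96375/1 → 2; chars 02.
Subsquare: 1.08751/0.0833333 → 13 → n, 0.96375/0.0416667 → 23 → x; chars nx.
Extended square: 0.00418/0.00833333 → 0, 0.00542/0.00416667 → 1; chars 01.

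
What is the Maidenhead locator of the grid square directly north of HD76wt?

Latitude subsquare t = 19; +1 → 20 = u.
The longitude characters are unchanged.

HD76wu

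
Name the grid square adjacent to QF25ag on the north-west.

Longitude subsquare a = 0; −1 → -1, wraps to 23 = x, carry into square.
Longitude square 2; −1 → 1.
Latitude subsquare g = 6; +1 → 7 = h.

QF15xh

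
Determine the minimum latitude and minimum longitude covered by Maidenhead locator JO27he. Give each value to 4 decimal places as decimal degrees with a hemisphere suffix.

57.1667° N, 4.5833° E

Field J=9, O=14: +9·20° lon, +14·10° lat → SW at lon 0°, lat 50°.
Square 2, 7: +2·2° lon, +7·1° lat → SW at lon 4°, lat 57°.
Subsquare h=7, e=4: +7·0.0833333° lon, +4·0.0416667° lat → SW at lon 4.58333°, lat 57.1667°.
latitude 57.1667° N, longitude 4.5833° E.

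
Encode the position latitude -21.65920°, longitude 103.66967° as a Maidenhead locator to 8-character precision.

OG18ui01

Shift to the Maidenhead origin (180°W, 90°S): lon 283.66967, lat 68.34080.
Field (20°×10°, letters A–R): 283.66967/20 → 14 → O, 68.34080/10 → 6 → G; chars OG.
Square (2°×1°, digits 0–9): 3.66967/2 → 1, 8.34080/1 → 8; chars 18.
Subsquare (5′×2.5′, letters a–x): 1.66967/0.0833333 → 20 → u, 0.34080/0.0416667 → 8 → i; chars ui.
Extended square (30″×15″, digits 0–9): 0.00300/0.00833333 → 0, 0.00747/0.00416667 → 1; chars 01.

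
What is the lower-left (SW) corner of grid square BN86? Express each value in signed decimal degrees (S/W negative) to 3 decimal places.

46.000, -144.000

Field B=1, N=13: +1·20° lon, +13·10° lat → SW at lon -160°, lat 40°.
Square 8, 6: +8·2° lon, +6·1° lat → SW at lon -144°, lat 46°.
latitude 46.000, longitude -144.000.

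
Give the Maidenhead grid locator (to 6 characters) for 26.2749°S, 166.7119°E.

Add 180° to longitude and 90° to latitude: 346.7119, 63.7251.
Field: lon ⌊346.7119/20⌋ = 17 → R; lat ⌊63.7251/10⌋ = 6 → G.
Square: lon ⌊6.7119/2⌋ = 3; lat ⌊3.7251/1⌋ = 3.
Subsquare: lon ⌊0.7119/0.0833333⌋ = 8 → i; lat ⌊0.7251/0.0416667⌋ = 17 → r.

RG33ir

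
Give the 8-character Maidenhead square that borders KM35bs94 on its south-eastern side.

KM35cs03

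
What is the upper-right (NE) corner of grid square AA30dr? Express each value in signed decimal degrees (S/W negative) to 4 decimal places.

-89.2500, -173.6667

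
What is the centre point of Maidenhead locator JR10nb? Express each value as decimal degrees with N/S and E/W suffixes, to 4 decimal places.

80.0625° N, 3.1250° E

Field J=9, R=17: +9·20° lon, +17·10° lat → SW at lon 0°, lat 80°.
Square 1, 0: +1·2° lon, +0·1° lat → SW at lon 2°, lat 80°.
Subsquare n=13, b=1: +13·0.0833333° lon, +1·0.0416667° lat → SW at lon 3.08333°, lat 80.0417°.
Cell spans 0.0833333° lon × 0.0416667° lat. Centre is SW corner plus half of each.
latitude 80.0625° N, longitude 3.1250° E.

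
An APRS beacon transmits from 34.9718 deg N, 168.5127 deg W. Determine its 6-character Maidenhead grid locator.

Add 180° to longitude and 90° to latitude: 11.4873, 124.9718.
Field: 11.4873/20 → 0 → A, 124.9718/10 → 12 → M; chars AM.
Square: 11.4873/2 → 5, 4.9718/1 → 4; chars 54.
Subsquare: 1.4873/0.0833333 → 17 → r, 0.9718/0.0416667 → 23 → x; chars rx.

AM54rx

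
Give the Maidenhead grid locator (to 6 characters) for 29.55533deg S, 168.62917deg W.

AG50qk

Shift to the Maidenhead origin (180°W, 90°S): lon 11.3708, lat 60.4447.
Field (20°×10°, letters A–R): lon ⌊11.3708/20⌋ = 0 → A; lat ⌊60.4447/10⌋ = 6 → G.
Square (2°×1°, digits 0–9): lon ⌊11.3708/2⌋ = 5; lat ⌊0.4447/1⌋ = 0.
Subsquare (5′×2.5′, letters a–x): lon ⌊1.3708/0.0833333⌋ = 16 → q; lat ⌊0.4447/0.0416667⌋ = 10 → k.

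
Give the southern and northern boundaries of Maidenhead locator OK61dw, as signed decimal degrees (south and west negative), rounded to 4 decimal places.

11.9167, 11.9583

Field O=14, K=10: +14·20° lon, +10·10° lat → SW at lon 100°, lat 10°.
Square 6, 1: +6·2° lon, +1·1° lat → SW at lon 112°, lat 11°.
Subsquare d=3, w=22: +3·0.0833333° lon, +22·0.0416667° lat → SW at lon 112.25°, lat 11.9167°.
Cell spans 0.0833333° lon × 0.0416667° lat.
south 11.9167, north 11.9583.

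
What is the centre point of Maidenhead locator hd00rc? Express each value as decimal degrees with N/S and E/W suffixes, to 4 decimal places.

59.8958° S, 38.5417° W

Field H=7, D=3: +7·20° lon, +3·10° lat → SW at lon -40°, lat -60°.
Square 0, 0: +0·2° lon, +0·1° lat → SW at lon -40°, lat -60°.
Subsquare r=17, c=2: +17·0.0833333° lon, +2·0.0416667° lat → SW at lon -38.5833°, lat -59.9167°.
Cell spans 0.0833333° lon × 0.0416667° lat. Centre is SW corner plus half of each.
latitude 59.8958° S, longitude 38.5417° W.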